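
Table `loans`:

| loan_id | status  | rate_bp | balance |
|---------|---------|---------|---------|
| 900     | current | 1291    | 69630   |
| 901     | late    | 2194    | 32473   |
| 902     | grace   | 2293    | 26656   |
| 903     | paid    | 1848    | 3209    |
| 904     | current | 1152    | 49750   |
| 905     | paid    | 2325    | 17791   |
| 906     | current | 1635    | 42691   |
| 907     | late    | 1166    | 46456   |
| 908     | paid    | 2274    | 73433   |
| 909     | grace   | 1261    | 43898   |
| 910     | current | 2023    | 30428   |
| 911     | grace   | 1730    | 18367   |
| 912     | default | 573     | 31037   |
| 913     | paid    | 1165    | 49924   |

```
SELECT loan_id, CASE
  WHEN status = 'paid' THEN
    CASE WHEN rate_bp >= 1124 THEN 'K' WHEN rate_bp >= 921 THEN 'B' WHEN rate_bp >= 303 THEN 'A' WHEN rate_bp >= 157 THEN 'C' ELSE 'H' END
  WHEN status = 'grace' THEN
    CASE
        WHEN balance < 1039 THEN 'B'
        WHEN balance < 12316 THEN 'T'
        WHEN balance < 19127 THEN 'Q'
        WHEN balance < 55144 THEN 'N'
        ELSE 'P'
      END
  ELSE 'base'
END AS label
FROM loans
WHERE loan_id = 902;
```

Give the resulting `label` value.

loan_id = 902: status=grace, rate_bp=2293, balance=26656.
status='grace' → inner[balance < 55144] → N

N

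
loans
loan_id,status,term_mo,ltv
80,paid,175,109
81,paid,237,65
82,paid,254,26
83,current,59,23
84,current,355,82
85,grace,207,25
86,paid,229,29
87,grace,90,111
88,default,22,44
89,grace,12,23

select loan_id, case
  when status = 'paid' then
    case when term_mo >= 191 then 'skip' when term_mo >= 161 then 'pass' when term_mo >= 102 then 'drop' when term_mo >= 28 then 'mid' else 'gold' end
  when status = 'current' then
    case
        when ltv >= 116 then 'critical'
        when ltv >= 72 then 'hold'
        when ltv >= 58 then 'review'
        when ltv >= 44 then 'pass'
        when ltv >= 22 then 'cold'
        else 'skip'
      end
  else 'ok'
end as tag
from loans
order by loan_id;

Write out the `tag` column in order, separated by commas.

loan_id=80: status='paid' → inner[term_mo >= 161] → pass
loan_id=81: status='paid' → inner[term_mo >= 191] → skip
loan_id=82: status='paid' → inner[term_mo >= 191] → skip
loan_id=83: status='current' → inner[ltv >= 22] → cold
loan_id=84: status='current' → inner[ltv >= 72] → hold
loan_id=85: status='grace' → outer ELSE → ok
loan_id=86: status='paid' → inner[term_mo >= 191] → skip
loan_id=87: status='grace' → outer ELSE → ok
loan_id=88: status='default' → outer ELSE → ok
loan_id=89: status='grace' → outer ELSE → ok

pass, skip, skip, cold, hold, ok, skip, ok, ok, ok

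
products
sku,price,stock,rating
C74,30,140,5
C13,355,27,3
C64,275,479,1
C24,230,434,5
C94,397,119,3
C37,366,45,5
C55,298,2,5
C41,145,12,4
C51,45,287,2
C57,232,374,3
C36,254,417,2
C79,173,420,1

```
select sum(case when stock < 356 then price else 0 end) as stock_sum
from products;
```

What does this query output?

1636

sku=C74: ✓ → 30
sku=C13: ✓ → 355
sku=C64: ✗
sku=C24: ✗
sku=C94: ✓ → 397
sku=C37: ✓ → 366
sku=C55: ✓ → 298
sku=C41: ✓ → 145
sku=C51: ✓ → 45
sku=C57: ✗
sku=C36: ✗
sku=C79: ✗
stock_sum = 30 + 355 + 397 + 366 + 298 + 145 + 45 = 1636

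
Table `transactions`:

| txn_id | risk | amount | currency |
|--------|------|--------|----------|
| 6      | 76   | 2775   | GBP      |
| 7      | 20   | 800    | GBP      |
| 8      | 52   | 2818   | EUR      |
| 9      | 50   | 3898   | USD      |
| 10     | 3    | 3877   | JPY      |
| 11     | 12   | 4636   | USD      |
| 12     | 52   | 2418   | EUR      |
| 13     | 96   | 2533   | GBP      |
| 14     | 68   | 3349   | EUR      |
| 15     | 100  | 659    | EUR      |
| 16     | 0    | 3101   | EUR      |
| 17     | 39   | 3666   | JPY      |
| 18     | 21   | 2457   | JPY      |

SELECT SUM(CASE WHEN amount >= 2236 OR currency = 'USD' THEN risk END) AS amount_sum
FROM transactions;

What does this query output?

469

txn_id=6: ✓ → 76
txn_id=7: ✗
txn_id=8: ✓ → 52
txn_id=9: ✓ → 50
txn_id=10: ✓ → 3
txn_id=11: ✓ → 12
txn_id=12: ✓ → 52
txn_id=13: ✓ → 96
txn_id=14: ✓ → 68
txn_id=15: ✗
txn_id=16: ✓ → 0
txn_id=17: ✓ → 39
txn_id=18: ✓ → 21
amount_sum = 76 + 52 + 50 + 3 + 12 + 52 + 96 + 68 + 39 + 21 = 469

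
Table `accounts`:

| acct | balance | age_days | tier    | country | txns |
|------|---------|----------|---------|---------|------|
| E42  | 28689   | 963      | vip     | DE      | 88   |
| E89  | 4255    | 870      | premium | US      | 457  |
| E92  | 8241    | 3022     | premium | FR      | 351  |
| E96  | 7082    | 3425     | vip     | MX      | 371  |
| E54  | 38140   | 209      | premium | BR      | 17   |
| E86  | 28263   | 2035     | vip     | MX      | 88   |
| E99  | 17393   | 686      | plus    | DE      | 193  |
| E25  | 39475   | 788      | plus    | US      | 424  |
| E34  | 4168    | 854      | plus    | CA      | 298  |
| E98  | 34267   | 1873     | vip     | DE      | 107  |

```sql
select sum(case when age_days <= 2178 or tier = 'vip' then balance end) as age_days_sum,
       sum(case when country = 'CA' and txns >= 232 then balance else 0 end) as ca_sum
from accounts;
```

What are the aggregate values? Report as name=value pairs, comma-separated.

[age_days_sum: age_days <= 2178 or tier = 'vip']
acct=E42: ✓ → 28689
acct=E89: ✓ → 4255
acct=E92: ✗
acct=E96: ✓ → 7082
acct=E54: ✓ → 38140
acct=E86: ✓ → 28263
acct=E99: ✓ → 17393
acct=E25: ✓ → 39475
acct=E34: ✓ → 4168
acct=E98: ✓ → 34267
age_days_sum = 28689 + 4255 + 7082 + 38140 + 28263 + 17393 + 39475 + 4168 + 34267 = 201732
—
[ca_sum: country = 'CA' and txns >= 232]
acct=E42: ✗
acct=E89: ✗
acct=E92: ✗
acct=E96: ✗
acct=E54: ✗
acct=E86: ✗
acct=E99: ✗
acct=E25: ✗
acct=E34: ✓ → 4168
acct=E98: ✗
ca_sum = 4168

age_days_sum=201732, ca_sum=4168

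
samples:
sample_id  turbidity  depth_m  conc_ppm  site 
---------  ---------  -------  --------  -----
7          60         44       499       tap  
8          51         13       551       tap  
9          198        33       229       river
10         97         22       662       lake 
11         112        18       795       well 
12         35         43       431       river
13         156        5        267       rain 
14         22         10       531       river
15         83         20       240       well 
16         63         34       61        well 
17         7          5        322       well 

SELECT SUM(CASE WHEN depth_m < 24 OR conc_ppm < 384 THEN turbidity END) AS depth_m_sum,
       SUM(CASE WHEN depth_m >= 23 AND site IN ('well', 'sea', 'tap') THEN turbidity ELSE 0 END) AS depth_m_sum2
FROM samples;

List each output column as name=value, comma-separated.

[depth_m_sum: depth_m < 24 OR conc_ppm < 384]
sample_id=7: ✗
sample_id=8: ✓ → 51
sample_id=9: ✓ → 198
sample_id=10: ✓ → 97
sample_id=11: ✓ → 112
sample_id=12: ✗
sample_id=13: ✓ → 156
sample_id=14: ✓ → 22
sample_id=15: ✓ → 83
sample_id=16: ✓ → 63
sample_id=17: ✓ → 7
depth_m_sum = 51 + 198 + 97 + 112 + 156 + 22 + 83 + 63 + 7 = 789
—
[depth_m_sum2: depth_m >= 23 AND site IN ('well', 'sea', 'tap')]
sample_id=7: ✓ → 60
sample_id=8: ✗
sample_id=9: ✗
sample_id=10: ✗
sample_id=11: ✗
sample_id=12: ✗
sample_id=13: ✗
sample_id=14: ✗
sample_id=15: ✗
sample_id=16: ✓ → 63
sample_id=17: ✗
depth_m_sum2 = 60 + 63 = 123

depth_m_sum=789, depth_m_sum2=123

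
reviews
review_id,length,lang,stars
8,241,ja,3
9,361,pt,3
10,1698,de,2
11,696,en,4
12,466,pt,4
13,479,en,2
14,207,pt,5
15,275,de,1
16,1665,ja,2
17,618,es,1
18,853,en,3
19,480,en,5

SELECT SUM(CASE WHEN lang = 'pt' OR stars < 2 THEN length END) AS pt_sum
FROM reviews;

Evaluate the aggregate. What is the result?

review_id=8: ✗
review_id=9: ✓ → 361
review_id=10: ✗
review_id=11: ✗
review_id=12: ✓ → 466
review_id=13: ✗
review_id=14: ✓ → 207
review_id=15: ✓ → 275
review_id=16: ✗
review_id=17: ✓ → 618
review_id=18: ✗
review_id=19: ✗
pt_sum = 361 + 466 + 207 + 275 + 618 = 1927

1927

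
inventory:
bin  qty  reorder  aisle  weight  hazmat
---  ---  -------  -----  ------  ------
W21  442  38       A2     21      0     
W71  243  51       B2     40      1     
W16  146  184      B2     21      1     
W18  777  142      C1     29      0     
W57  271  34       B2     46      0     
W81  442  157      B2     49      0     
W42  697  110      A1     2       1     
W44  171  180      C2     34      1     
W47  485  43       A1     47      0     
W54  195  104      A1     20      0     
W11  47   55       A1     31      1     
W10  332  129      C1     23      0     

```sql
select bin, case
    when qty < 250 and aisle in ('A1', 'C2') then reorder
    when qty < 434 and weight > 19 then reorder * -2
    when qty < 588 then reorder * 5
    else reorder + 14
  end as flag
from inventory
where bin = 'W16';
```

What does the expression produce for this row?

-368

bin = W16: qty=146, reorder=184, aisle=B2, weight=21, hazmat=1.
qty < 250 and aisle in ('A1', 'C2') → false
qty < 434 and weight > 19 → true → -368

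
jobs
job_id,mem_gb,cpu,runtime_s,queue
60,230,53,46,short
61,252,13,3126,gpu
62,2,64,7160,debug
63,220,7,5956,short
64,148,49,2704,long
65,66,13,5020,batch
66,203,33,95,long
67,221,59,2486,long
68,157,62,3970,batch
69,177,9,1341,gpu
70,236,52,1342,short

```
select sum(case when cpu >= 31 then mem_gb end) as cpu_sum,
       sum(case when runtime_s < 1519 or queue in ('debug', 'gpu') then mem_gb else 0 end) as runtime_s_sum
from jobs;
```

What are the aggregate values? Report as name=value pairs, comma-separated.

cpu_sum=1197, runtime_s_sum=1100

[cpu_sum: cpu >= 31]
job_id=60: ✓ → 230
job_id=61: ✗
job_id=62: ✓ → 2
job_id=63: ✗
job_id=64: ✓ → 148
job_id=65: ✗
job_id=66: ✓ → 203
job_id=67: ✓ → 221
job_id=68: ✓ → 157
job_id=69: ✗
job_id=70: ✓ → 236
cpu_sum = 230 + 2 + 148 + 203 + 221 + 157 + 236 = 1197
—
[runtime_s_sum: runtime_s < 1519 or queue in ('debug', 'gpu')]
job_id=60: ✓ → 230
job_id=61: ✓ → 252
job_id=62: ✓ → 2
job_id=63: ✗
job_id=64: ✗
job_id=65: ✗
job_id=66: ✓ → 203
job_id=67: ✗
job_id=68: ✗
job_id=69: ✓ → 177
job_id=70: ✓ → 236
runtime_s_sum = 230 + 252 + 2 + 203 + 177 + 236 = 1100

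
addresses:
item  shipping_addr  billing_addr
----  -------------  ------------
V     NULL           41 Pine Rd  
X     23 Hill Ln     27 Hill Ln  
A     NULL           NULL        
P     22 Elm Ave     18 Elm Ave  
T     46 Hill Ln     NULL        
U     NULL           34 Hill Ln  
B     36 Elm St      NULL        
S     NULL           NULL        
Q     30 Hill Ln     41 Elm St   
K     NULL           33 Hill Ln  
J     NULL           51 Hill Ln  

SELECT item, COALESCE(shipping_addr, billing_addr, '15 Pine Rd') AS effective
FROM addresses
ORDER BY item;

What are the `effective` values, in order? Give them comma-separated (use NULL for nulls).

15 Pine Rd, 36 Elm St, 51 Hill Ln, 33 Hill Ln, 22 Elm Ave, 30 Hill Ln, 15 Pine Rd, 46 Hill Ln, 34 Hill Ln, 41 Pine Rd, 23 Hill Ln

item=A: shipping_addr=NULL, billing_addr=NULL, → literal 15 Pine Rd → 15 Pine Rd
item=B: shipping_addr=36 Elm St → 36 Elm St
item=J: shipping_addr=NULL, billing_addr=51 Hill Ln → 51 Hill Ln
item=K: shipping_addr=NULL, billing_addr=33 Hill Ln → 33 Hill Ln
item=P: shipping_addr=22 Elm Ave → 22 Elm Ave
item=Q: shipping_addr=30 Hill Ln → 30 Hill Ln
item=S: shipping_addr=NULL, billing_addr=NULL, → literal 15 Pine Rd → 15 Pine Rd
item=T: shipping_addr=46 Hill Ln → 46 Hill Ln
item=U: shipping_addr=NULL, billing_addr=34 Hill Ln → 34 Hill Ln
item=V: shipping_addr=NULL, billing_addr=41 Pine Rd → 41 Pine Rd
item=X: shipping_addr=23 Hill Ln → 23 Hill Ln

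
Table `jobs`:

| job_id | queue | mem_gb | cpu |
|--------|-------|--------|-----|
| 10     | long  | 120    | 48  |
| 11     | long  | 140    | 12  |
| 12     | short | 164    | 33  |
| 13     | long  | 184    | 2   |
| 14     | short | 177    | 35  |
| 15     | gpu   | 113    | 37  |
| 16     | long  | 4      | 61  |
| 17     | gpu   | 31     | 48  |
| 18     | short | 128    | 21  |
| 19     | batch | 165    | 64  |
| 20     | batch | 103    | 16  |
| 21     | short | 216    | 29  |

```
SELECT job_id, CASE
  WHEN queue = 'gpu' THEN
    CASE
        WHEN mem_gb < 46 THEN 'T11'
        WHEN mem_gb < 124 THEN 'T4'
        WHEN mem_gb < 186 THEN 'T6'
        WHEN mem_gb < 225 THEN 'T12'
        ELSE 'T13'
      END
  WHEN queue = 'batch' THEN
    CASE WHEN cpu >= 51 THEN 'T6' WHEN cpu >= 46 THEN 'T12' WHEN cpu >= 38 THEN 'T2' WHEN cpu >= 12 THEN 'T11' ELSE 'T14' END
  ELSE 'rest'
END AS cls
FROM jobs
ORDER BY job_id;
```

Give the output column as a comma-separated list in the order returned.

job_id=10: queue='long' → outer ELSE → rest
job_id=11: queue='long' → outer ELSE → rest
job_id=12: queue='short' → outer ELSE → rest
job_id=13: queue='long' → outer ELSE → rest
job_id=14: queue='short' → outer ELSE → rest
job_id=15: queue='gpu' → inner[mem_gb < 124] → T4
job_id=16: queue='long' → outer ELSE → rest
job_id=17: queue='gpu' → inner[mem_gb < 46] → T11
job_id=18: queue='short' → outer ELSE → rest
job_id=19: queue='batch' → inner[cpu >= 51] → T6
job_id=20: queue='batch' → inner[cpu >= 12] → T11
job_id=21: queue='short' → outer ELSE → rest

rest, rest, rest, rest, rest, T4, rest, T11, rest, T6, T11, rest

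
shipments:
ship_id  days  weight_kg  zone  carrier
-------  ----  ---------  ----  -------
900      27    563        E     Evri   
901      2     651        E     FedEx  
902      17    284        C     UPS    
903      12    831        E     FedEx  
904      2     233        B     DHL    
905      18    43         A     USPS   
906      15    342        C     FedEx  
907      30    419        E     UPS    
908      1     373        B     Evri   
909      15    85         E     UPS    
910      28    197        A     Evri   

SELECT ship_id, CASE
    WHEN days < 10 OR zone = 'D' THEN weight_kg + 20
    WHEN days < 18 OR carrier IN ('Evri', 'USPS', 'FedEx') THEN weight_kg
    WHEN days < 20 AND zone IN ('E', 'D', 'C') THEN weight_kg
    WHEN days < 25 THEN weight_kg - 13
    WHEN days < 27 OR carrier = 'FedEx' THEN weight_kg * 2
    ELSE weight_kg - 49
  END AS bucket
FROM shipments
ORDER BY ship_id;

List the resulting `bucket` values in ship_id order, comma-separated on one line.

563, 671, 284, 831, 253, 43, 342, 370, 393, 85, 197

ship_id=900: days < 18 OR carrier IN ('Evri', 'USPS', 'FedEx') → 563
ship_id=901: days < 10 OR zone = 'D' → 671
ship_id=902: days < 18 OR carrier IN ('Evri', 'USPS', 'FedEx') → 284
ship_id=903: days < 18 OR carrier IN ('Evri', 'USPS', 'FedEx') → 831
ship_id=904: days < 10 OR zone = 'D' → 253
ship_id=905: days < 18 OR carrier IN ('Evri', 'USPS', 'FedEx') → 43
ship_id=906: days < 18 OR carrier IN ('Evri', 'USPS', 'FedEx') → 342
ship_id=907: ELSE → 370
ship_id=908: days < 10 OR zone = 'D' → 393
ship_id=909: days < 18 OR carrier IN ('Evri', 'USPS', 'FedEx') → 85
ship_id=910: days < 18 OR carrier IN ('Evri', 'USPS', 'FedEx') → 197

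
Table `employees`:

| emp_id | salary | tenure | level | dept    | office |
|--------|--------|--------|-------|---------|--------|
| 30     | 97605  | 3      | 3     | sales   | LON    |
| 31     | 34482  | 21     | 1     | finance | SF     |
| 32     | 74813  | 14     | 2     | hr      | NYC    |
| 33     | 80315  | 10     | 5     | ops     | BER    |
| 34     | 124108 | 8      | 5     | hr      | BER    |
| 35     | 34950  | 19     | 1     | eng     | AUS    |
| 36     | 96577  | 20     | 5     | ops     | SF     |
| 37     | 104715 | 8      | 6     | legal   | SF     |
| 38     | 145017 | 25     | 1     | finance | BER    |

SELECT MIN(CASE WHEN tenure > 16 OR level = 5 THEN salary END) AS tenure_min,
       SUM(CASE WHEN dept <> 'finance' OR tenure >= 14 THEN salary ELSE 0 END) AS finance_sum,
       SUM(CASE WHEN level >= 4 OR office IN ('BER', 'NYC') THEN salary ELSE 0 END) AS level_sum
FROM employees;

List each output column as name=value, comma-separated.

[tenure_min: tenure > 16 OR level = 5]
emp_id=30: ✗
emp_id=31: ✓ → 34482
emp_id=32: ✗
emp_id=33: ✓ → 80315
emp_id=34: ✓ → 124108
emp_id=35: ✓ → 34950
emp_id=36: ✓ → 96577
emp_id=37: ✗
emp_id=38: ✓ → 145017
tenure_min = MIN(34482, 80315, 124108, 34950, 96577, 145017) = 34482
—
[finance_sum: dept <> 'finance' OR tenure >= 14]
emp_id=30: ✓ → 97605
emp_id=31: ✓ → 34482
emp_id=32: ✓ → 74813
emp_id=33: ✓ → 80315
emp_id=34: ✓ → 124108
emp_id=35: ✓ → 34950
emp_id=36: ✓ → 96577
emp_id=37: ✓ → 104715
emp_id=38: ✓ → 145017
finance_sum = 97605 + 34482 + 74813 + 80315 + 124108 + 34950 + 96577 + 104715 + 145017 = 792582
—
[level_sum: level >= 4 OR office IN ('BER', 'NYC')]
emp_id=30: ✗
emp_id=31: ✗
emp_id=32: ✓ → 74813
emp_id=33: ✓ → 80315
emp_id=34: ✓ → 124108
emp_id=35: ✗
emp_id=36: ✓ → 96577
emp_id=37: ✓ → 104715
emp_id=38: ✓ → 145017
level_sum = 74813 + 80315 + 124108 + 96577 + 104715 + 145017 = 625545

tenure_min=34482, finance_sum=792582, level_sum=625545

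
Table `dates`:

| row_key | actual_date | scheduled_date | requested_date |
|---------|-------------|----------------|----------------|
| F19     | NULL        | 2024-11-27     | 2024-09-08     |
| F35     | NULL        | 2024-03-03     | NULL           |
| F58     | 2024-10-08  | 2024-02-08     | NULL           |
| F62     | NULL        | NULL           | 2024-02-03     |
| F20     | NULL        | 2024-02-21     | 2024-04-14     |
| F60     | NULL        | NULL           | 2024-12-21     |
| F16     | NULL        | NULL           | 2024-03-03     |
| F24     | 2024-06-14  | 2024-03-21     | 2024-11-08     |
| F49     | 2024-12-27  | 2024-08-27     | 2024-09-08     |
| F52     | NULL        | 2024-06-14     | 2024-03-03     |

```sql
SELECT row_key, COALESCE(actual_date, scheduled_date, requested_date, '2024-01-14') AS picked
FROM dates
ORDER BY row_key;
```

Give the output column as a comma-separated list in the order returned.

2024-03-03, 2024-11-27, 2024-02-21, 2024-06-14, 2024-03-03, 2024-12-27, 2024-06-14, 2024-10-08, 2024-12-21, 2024-02-03

row_key=F16: actual_date=NULL, scheduled_date=NULL, requested_date=2024-03-03 → 2024-03-03
row_key=F19: actual_date=NULL, scheduled_date=2024-11-27 → 2024-11-27
row_key=F20: actual_date=NULL, scheduled_date=2024-02-21 → 2024-02-21
row_key=F24: actual_date=2024-06-14 → 2024-06-14
row_key=F35: actual_date=NULL, scheduled_date=2024-03-03 → 2024-03-03
row_key=F49: actual_date=2024-12-27 → 2024-12-27
row_key=F52: actual_date=NULL, scheduled_date=2024-06-14 → 2024-06-14
row_key=F58: actual_date=2024-10-08 → 2024-10-08
row_key=F60: actual_date=NULL, scheduled_date=NULL, requested_date=2024-12-21 → 2024-12-21
row_key=F62: actual_date=NULL, scheduled_date=NULL, requested_date=2024-02-03 → 2024-02-03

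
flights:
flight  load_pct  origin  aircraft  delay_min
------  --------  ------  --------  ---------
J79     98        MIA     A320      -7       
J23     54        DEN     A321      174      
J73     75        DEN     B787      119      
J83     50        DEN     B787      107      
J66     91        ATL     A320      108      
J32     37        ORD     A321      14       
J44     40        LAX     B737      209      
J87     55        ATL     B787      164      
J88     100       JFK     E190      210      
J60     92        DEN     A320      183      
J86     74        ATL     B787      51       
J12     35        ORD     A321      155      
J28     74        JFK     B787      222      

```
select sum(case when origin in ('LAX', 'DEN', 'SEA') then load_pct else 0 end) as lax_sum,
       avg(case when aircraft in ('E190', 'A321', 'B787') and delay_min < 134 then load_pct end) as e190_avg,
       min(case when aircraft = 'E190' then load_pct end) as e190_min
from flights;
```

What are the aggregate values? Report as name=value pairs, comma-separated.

lax_sum=311, e190_avg=59, e190_min=100

[lax_sum: origin in ('LAX', 'DEN', 'SEA')]
flight=J79: ✗
flight=J23: ✓ → 54
flight=J73: ✓ → 75
flight=J83: ✓ → 50
flight=J66: ✗
flight=J32: ✗
flight=J44: ✓ → 40
flight=J87: ✗
flight=J88: ✗
flight=J60: ✓ → 92
flight=J86: ✗
flight=J12: ✗
flight=J28: ✗
lax_sum = 54 + 75 + 50 + 40 + 92 = 311
—
[e190_avg: aircraft in ('E190', 'A321', 'B787') and delay_min < 134]
flight=J79: ✗
flight=J23: ✗
flight=J73: ✓ → 75
flight=J83: ✓ → 50
flight=J66: ✗
flight=J32: ✓ → 37
flight=J44: ✗
flight=J87: ✗
flight=J88: ✗
flight=J60: ✗
flight=J86: ✓ → 74
flight=J12: ✗
flight=J28: ✗
e190_avg = (75 + 50 + 37 + 74) / 4 = 59
—
[e190_min: aircraft = 'E190']
flight=J79: ✗
flight=J23: ✗
flight=J73: ✗
flight=J83: ✗
flight=J66: ✗
flight=J32: ✗
flight=J44: ✗
flight=J87: ✗
flight=J88: ✓ → 100
flight=J60: ✗
flight=J86: ✗
flight=J12: ✗
flight=J28: ✗
e190_min = MIN(100) = 100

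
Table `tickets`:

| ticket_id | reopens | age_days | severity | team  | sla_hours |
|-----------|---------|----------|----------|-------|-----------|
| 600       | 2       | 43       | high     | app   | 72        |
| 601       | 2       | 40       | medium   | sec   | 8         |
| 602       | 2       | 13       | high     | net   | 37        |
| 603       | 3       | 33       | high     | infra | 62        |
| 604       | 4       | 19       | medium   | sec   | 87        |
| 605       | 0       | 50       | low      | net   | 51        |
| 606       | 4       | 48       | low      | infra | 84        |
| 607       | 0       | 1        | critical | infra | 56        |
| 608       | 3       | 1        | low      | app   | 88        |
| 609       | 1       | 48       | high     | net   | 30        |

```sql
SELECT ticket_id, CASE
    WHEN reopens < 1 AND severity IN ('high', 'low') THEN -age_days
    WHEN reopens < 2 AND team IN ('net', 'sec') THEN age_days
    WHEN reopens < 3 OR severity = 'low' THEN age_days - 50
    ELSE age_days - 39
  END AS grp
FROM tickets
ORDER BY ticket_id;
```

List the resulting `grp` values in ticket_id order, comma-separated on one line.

-7, -10, -37, -6, -20, -50, -2, -49, -49, 48

ticket_id=600: reopens < 3 OR severity = 'low' → -7
ticket_id=601: reopens < 3 OR severity = 'low' → -10
ticket_id=602: reopens < 3 OR severity = 'low' → -37
ticket_id=603: ELSE → -6
ticket_id=604: ELSE → -20
ticket_id=605: reopens < 1 AND severity IN ('high', 'low') → -50
ticket_id=606: reopens < 3 OR severity = 'low' → -2
ticket_id=607: reopens < 3 OR severity = 'low' → -49
ticket_id=608: reopens < 3 OR severity = 'low' → -49
ticket_id=609: reopens < 2 AND team IN ('net', 'sec') → 48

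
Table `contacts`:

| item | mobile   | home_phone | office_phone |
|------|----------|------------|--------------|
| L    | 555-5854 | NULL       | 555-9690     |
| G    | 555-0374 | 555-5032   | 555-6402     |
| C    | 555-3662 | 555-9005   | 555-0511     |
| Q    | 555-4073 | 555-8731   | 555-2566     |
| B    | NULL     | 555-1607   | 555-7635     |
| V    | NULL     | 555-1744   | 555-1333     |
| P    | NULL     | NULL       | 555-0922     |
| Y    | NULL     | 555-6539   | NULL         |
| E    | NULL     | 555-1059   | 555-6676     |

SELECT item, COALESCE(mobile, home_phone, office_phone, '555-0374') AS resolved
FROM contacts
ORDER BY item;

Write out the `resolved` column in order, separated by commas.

item=B: mobile=NULL, home_phone=555-1607 → 555-1607
item=C: mobile=555-3662 → 555-3662
item=E: mobile=NULL, home_phone=555-1059 → 555-1059
item=G: mobile=555-0374 → 555-0374
item=L: mobile=555-5854 → 555-5854
item=P: mobile=NULL, home_phone=NULL, office_phone=555-0922 → 555-0922
item=Q: mobile=555-4073 → 555-4073
item=V: mobile=NULL, home_phone=555-1744 → 555-1744
item=Y: mobile=NULL, home_phone=555-6539 → 555-6539

555-1607, 555-3662, 555-1059, 555-0374, 555-5854, 555-0922, 555-4073, 555-1744, 555-6539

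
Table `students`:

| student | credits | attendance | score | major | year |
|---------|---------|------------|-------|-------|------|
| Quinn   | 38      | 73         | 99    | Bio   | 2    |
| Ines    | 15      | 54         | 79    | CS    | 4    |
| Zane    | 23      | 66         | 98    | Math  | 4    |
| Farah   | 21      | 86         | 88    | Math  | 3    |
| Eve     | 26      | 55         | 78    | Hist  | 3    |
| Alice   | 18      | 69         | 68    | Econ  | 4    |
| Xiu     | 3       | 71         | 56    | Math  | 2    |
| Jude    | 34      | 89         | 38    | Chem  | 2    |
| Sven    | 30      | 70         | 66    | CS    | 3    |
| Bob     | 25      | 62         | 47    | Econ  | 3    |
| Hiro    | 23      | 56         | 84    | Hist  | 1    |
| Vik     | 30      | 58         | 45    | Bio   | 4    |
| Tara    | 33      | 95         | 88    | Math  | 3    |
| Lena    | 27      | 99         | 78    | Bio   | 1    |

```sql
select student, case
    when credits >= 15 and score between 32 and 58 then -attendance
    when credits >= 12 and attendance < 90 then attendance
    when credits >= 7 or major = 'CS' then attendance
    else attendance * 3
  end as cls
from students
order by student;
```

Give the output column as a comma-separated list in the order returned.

student=Alice: credits >= 12 and attendance < 90 → 69
student=Bob: credits >= 15 and score between 32 and 58 → -62
student=Eve: credits >= 12 and attendance < 90 → 55
student=Farah: credits >= 12 and attendance < 90 → 86
student=Hiro: credits >= 12 and attendance < 90 → 56
student=Ines: credits >= 12 and attendance < 90 → 54
student=Jude: credits >= 15 and score between 32 and 58 → -89
student=Lena: credits >= 7 or major = 'CS' → 99
student=Quinn: credits >= 12 and attendance < 90 → 73
student=Sven: credits >= 12 and attendance < 90 → 70
student=Tara: credits >= 7 or major = 'CS' → 95
student=Vik: credits >= 15 and score between 32 and 58 → -58
student=Xiu: ELSE → 213
student=Zane: credits >= 12 and attendance < 90 → 66

69, -62, 55, 86, 56, 54, -89, 99, 73, 70, 95, -58, 213, 66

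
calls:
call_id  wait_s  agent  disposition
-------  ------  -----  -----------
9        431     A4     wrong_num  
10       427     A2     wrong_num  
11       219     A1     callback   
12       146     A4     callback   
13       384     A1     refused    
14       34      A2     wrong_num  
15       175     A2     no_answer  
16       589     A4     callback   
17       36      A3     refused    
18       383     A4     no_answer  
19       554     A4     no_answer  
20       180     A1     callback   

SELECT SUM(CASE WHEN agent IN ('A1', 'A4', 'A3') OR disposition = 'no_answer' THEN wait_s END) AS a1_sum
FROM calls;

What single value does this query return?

3097

call_id=9: ✓ → 431
call_id=10: ✗
call_id=11: ✓ → 219
call_id=12: ✓ → 146
call_id=13: ✓ → 384
call_id=14: ✗
call_id=15: ✓ → 175
call_id=16: ✓ → 589
call_id=17: ✓ → 36
call_id=18: ✓ → 383
call_id=19: ✓ → 554
call_id=20: ✓ → 180
a1_sum = 431 + 219 + 146 + 384 + 175 + 589 + 36 + 383 + 554 + 180 = 3097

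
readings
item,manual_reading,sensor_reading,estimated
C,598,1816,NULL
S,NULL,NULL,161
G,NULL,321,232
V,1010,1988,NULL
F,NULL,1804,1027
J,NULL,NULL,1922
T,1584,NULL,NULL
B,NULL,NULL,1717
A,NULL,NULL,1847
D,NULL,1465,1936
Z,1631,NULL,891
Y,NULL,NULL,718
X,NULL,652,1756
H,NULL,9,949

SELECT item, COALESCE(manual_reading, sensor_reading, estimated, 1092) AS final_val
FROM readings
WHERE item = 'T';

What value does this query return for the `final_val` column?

item = T: manual_reading=1584, sensor_reading=NULL, estimated=NULL.
manual_reading=1584 → 1584

1584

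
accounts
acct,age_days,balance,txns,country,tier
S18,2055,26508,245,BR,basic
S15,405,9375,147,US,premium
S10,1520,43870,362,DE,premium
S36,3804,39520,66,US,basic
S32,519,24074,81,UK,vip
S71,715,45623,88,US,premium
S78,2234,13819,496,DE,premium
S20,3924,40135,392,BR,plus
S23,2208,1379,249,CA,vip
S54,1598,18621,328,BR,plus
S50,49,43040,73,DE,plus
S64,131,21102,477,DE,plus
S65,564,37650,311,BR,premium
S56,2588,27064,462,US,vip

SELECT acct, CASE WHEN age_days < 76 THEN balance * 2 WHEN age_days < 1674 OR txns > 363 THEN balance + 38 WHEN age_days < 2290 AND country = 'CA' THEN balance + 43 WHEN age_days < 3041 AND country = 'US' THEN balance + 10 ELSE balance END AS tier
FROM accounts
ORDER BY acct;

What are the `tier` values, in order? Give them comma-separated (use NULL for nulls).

43908, 9413, 26508, 40173, 1422, 24112, 39520, 86080, 18659, 27102, 21140, 37688, 45661, 13857

acct=S10: age_days < 1674 OR txns > 363 → 43908
acct=S15: age_days < 1674 OR txns > 363 → 9413
acct=S18: ELSE → 26508
acct=S20: age_days < 1674 OR txns > 363 → 40173
acct=S23: age_days < 2290 AND country = 'CA' → 1422
acct=S32: age_days < 1674 OR txns > 363 → 24112
acct=S36: ELSE → 39520
acct=S50: age_days < 76 → 86080
acct=S54: age_days < 1674 OR txns > 363 → 18659
acct=S56: age_days < 1674 OR txns > 363 → 27102
acct=S64: age_days < 1674 OR txns > 363 → 21140
acct=S65: age_days < 1674 OR txns > 363 → 37688
acct=S71: age_days < 1674 OR txns > 363 → 45661
acct=S78: age_days < 1674 OR txns > 363 → 13857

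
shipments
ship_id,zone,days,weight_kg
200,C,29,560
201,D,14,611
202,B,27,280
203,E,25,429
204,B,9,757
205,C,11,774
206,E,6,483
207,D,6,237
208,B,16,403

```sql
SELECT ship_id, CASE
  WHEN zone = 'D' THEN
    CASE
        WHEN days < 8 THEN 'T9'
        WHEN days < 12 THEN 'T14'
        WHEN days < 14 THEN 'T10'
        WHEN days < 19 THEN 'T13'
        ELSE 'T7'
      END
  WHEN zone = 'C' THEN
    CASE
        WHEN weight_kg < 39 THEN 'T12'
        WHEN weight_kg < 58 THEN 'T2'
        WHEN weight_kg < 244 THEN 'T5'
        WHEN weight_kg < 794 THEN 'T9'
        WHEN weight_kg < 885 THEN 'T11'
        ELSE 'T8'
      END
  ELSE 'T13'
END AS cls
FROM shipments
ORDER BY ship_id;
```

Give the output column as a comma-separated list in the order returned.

T9, T13, T13, T13, T13, T9, T13, T9, T13

ship_id=200: zone='C' → inner[weight_kg < 794] → T9
ship_id=201: zone='D' → inner[days < 19] → T13
ship_id=202: zone='B' → outer ELSE → T13
ship_id=203: zone='E' → outer ELSE → T13
ship_id=204: zone='B' → outer ELSE → T13
ship_id=205: zone='C' → inner[weight_kg < 794] → T9
ship_id=206: zone='E' → outer ELSE → T13
ship_id=207: zone='D' → inner[days < 8] → T9
ship_id=208: zone='B' → outer ELSE → T13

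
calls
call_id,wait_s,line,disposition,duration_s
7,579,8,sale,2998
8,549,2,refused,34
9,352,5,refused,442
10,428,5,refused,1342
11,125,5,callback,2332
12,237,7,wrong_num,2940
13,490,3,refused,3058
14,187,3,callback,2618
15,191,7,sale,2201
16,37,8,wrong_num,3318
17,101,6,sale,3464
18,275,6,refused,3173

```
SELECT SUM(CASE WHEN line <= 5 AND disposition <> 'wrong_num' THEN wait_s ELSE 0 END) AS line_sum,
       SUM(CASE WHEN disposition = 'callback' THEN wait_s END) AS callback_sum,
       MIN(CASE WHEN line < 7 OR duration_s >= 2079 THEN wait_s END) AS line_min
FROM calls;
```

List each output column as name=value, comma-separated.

line_sum=2131, callback_sum=312, line_min=37

[line_sum: line <= 5 AND disposition <> 'wrong_num']
call_id=7: ✗
call_id=8: ✓ → 549
call_id=9: ✓ → 352
call_id=10: ✓ → 428
call_id=11: ✓ → 125
call_id=12: ✗
call_id=13: ✓ → 490
call_id=14: ✓ → 187
call_id=15: ✗
call_id=16: ✗
call_id=17: ✗
call_id=18: ✗
line_sum = 549 + 352 + 428 + 125 + 490 + 187 = 2131
—
[callback_sum: disposition = 'callback']
call_id=7: ✗
call_id=8: ✗
call_id=9: ✗
call_id=10: ✗
call_id=11: ✓ → 125
call_id=12: ✗
call_id=13: ✗
call_id=14: ✓ → 187
call_id=15: ✗
call_id=16: ✗
call_id=17: ✗
call_id=18: ✗
callback_sum = 125 + 187 = 312
—
[line_min: line < 7 OR duration_s >= 2079]
call_id=7: ✓ → 579
call_id=8: ✓ → 549
call_id=9: ✓ → 352
call_id=10: ✓ → 428
call_id=11: ✓ → 125
call_id=12: ✓ → 237
call_id=13: ✓ → 490
call_id=14: ✓ → 187
call_id=15: ✓ → 191
call_id=16: ✓ → 37
call_id=17: ✓ → 101
call_id=18: ✓ → 275
line_min = MIN(579, 549, 352, 428, 125, 237, 490, 187, 191, 37, 101, 275) = 37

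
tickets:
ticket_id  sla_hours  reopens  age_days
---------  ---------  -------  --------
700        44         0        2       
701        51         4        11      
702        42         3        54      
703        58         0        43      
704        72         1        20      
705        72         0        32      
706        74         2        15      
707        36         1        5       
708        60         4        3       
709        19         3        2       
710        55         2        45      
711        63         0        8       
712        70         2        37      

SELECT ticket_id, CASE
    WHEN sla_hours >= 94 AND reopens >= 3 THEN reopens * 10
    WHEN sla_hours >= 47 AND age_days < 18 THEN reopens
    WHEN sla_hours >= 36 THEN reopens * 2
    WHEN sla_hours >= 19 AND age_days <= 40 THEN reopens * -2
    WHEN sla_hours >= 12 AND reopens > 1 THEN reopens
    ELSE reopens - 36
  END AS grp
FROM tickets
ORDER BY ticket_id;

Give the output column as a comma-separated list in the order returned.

ticket_id=700: sla_hours >= 36 → 0
ticket_id=701: sla_hours >= 47 AND age_days < 18 → 4
ticket_id=702: sla_hours >= 36 → 6
ticket_id=703: sla_hours >= 36 → 0
ticket_id=704: sla_hours >= 36 → 2
ticket_id=705: sla_hours >= 36 → 0
ticket_id=706: sla_hours >= 47 AND age_days < 18 → 2
ticket_id=707: sla_hours >= 36 → 2
ticket_id=708: sla_hours >= 47 AND age_days < 18 → 4
ticket_id=709: sla_hours >= 19 AND age_days <= 40 → -6
ticket_id=710: sla_hours >= 36 → 4
ticket_id=711: sla_hours >= 47 AND age_days < 18 → 0
ticket_id=712: sla_hours >= 36 → 4

0, 4, 6, 0, 2, 0, 2, 2, 4, -6, 4, 0, 4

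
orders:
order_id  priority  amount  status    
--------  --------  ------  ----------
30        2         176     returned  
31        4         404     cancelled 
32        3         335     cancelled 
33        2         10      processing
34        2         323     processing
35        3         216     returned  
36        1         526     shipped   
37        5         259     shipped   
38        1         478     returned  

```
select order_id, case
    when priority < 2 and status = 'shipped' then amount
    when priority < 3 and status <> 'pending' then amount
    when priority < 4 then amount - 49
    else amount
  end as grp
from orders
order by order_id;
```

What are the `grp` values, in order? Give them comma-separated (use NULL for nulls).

176, 404, 286, 10, 323, 167, 526, 259, 478

order_id=30: priority < 3 and status <> 'pending' → 176
order_id=31: ELSE → 404
order_id=32: priority < 4 → 286
order_id=33: priority < 3 and status <> 'pending' → 10
order_id=34: priority < 3 and status <> 'pending' → 323
order_id=35: priority < 4 → 167
order_id=36: priority < 2 and status = 'shipped' → 526
order_id=37: ELSE → 259
order_id=38: priority < 3 and status <> 'pending' → 478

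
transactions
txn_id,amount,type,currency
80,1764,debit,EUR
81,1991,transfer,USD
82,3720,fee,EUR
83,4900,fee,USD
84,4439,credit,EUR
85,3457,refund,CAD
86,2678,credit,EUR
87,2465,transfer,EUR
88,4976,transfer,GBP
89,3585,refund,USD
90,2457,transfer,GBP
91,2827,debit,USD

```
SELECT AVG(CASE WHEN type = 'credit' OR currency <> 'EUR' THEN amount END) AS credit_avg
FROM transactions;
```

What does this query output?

3478.8888888889

txn_id=80: ✗
txn_id=81: ✓ → 1991
txn_id=82: ✗
txn_id=83: ✓ → 4900
txn_id=84: ✓ → 4439
txn_id=85: ✓ → 3457
txn_id=86: ✓ → 2678
txn_id=87: ✗
txn_id=88: ✓ → 4976
txn_id=89: ✓ → 3585
txn_id=90: ✓ → 2457
txn_id=91: ✓ → 2827
credit_avg = (1991 + 4900 + 4439 + 3457 + 2678 + 4976 + 3585 + 2457 + 2827) / 9 = 3478.8888888889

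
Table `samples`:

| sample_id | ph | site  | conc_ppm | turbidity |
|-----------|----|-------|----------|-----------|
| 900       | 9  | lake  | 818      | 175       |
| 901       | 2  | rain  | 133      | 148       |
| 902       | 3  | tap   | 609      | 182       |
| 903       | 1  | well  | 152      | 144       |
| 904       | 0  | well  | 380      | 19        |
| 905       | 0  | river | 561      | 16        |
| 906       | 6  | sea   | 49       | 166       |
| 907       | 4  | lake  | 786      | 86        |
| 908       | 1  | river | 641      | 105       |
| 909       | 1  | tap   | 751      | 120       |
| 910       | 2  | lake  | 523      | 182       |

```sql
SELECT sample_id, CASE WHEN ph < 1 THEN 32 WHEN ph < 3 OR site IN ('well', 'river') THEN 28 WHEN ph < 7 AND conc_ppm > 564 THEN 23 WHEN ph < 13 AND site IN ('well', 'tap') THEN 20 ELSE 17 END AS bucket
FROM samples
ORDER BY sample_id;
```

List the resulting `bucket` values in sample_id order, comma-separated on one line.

sample_id=900: ELSE → 17
sample_id=901: ph < 3 OR site IN ('well', 'river') → 28
sample_id=902: ph < 7 AND conc_ppm > 564 → 23
sample_id=903: ph < 3 OR site IN ('well', 'river') → 28
sample_id=904: ph < 1 → 32
sample_id=905: ph < 1 → 32
sample_id=906: ELSE → 17
sample_id=907: ph < 7 AND conc_ppm > 564 → 23
sample_id=908: ph < 3 OR site IN ('well', 'river') → 28
sample_id=909: ph < 3 OR site IN ('well', 'river') → 28
sample_id=910: ph < 3 OR site IN ('well', 'river') → 28

17, 28, 23, 28, 32, 32, 17, 23, 28, 28, 28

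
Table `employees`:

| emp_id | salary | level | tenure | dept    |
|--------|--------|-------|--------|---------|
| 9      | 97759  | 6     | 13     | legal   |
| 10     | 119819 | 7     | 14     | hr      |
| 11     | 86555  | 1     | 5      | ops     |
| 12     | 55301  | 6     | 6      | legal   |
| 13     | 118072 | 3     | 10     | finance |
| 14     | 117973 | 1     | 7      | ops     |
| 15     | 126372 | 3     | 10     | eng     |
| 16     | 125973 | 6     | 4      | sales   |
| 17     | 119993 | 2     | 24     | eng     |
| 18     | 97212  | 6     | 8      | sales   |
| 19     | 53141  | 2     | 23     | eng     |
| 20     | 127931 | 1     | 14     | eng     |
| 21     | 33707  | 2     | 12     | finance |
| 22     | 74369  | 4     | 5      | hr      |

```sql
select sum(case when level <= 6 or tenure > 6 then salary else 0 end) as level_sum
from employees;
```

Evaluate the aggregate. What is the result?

1354177

emp_id=9: ✓ → 97759
emp_id=10: ✓ → 119819
emp_id=11: ✓ → 86555
emp_id=12: ✓ → 55301
emp_id=13: ✓ → 118072
emp_id=14: ✓ → 117973
emp_id=15: ✓ → 126372
emp_id=16: ✓ → 125973
emp_id=17: ✓ → 119993
emp_id=18: ✓ → 97212
emp_id=19: ✓ → 53141
emp_id=20: ✓ → 127931
emp_id=21: ✓ → 33707
emp_id=22: ✓ → 74369
level_sum = 97759 + 119819 + 86555 + 55301 + 118072 + 117973 + 126372 + 125973 + 119993 + 97212 + 53141 + 127931 + 33707 + 74369 = 1354177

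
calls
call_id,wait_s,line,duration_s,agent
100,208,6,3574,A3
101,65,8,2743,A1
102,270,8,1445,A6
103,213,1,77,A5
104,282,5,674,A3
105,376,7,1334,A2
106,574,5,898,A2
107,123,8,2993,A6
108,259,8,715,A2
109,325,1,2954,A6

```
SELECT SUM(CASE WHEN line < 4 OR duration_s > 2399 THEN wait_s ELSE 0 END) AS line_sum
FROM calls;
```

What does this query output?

934

call_id=100: ✓ → 208
call_id=101: ✓ → 65
call_id=102: ✗
call_id=103: ✓ → 213
call_id=104: ✗
call_id=105: ✗
call_id=106: ✗
call_id=107: ✓ → 123
call_id=108: ✗
call_id=109: ✓ → 325
line_sum = 208 + 65 + 213 + 123 + 325 = 934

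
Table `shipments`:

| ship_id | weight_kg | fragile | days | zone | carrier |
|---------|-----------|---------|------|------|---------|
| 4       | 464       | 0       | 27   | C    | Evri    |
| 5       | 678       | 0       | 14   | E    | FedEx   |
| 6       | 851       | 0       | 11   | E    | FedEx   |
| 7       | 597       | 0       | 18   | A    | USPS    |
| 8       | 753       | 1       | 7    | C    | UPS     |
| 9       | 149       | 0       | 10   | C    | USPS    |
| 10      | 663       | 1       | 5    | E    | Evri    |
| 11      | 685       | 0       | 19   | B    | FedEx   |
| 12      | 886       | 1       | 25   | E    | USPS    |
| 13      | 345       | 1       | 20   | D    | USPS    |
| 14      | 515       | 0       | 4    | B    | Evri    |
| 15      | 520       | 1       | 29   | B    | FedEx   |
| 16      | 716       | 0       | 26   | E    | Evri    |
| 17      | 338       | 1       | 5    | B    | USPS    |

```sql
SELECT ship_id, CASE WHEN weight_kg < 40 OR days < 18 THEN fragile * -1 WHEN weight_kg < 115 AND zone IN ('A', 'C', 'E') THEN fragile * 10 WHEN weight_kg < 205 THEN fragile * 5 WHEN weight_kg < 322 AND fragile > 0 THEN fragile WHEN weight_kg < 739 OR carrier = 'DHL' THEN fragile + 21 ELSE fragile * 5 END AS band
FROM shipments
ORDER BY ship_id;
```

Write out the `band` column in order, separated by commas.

21, 0, 0, 21, -1, 0, -1, 21, 5, 22, 0, 22, 21, -1

ship_id=4: weight_kg < 739 OR carrier = 'DHL' → 21
ship_id=5: weight_kg < 40 OR days < 18 → 0
ship_id=6: weight_kg < 40 OR days < 18 → 0
ship_id=7: weight_kg < 739 OR carrier = 'DHL' → 21
ship_id=8: weight_kg < 40 OR days < 18 → -1
ship_id=9: weight_kg < 40 OR days < 18 → 0
ship_id=10: weight_kg < 40 OR days < 18 → -1
ship_id=11: weight_kg < 739 OR carrier = 'DHL' → 21
ship_id=12: ELSE → 5
ship_id=13: weight_kg < 739 OR carrier = 'DHL' → 22
ship_id=14: weight_kg < 40 OR days < 18 → 0
ship_id=15: weight_kg < 739 OR carrier = 'DHL' → 22
ship_id=16: weight_kg < 739 OR carrier = 'DHL' → 21
ship_id=17: weight_kg < 40 OR days < 18 → -1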